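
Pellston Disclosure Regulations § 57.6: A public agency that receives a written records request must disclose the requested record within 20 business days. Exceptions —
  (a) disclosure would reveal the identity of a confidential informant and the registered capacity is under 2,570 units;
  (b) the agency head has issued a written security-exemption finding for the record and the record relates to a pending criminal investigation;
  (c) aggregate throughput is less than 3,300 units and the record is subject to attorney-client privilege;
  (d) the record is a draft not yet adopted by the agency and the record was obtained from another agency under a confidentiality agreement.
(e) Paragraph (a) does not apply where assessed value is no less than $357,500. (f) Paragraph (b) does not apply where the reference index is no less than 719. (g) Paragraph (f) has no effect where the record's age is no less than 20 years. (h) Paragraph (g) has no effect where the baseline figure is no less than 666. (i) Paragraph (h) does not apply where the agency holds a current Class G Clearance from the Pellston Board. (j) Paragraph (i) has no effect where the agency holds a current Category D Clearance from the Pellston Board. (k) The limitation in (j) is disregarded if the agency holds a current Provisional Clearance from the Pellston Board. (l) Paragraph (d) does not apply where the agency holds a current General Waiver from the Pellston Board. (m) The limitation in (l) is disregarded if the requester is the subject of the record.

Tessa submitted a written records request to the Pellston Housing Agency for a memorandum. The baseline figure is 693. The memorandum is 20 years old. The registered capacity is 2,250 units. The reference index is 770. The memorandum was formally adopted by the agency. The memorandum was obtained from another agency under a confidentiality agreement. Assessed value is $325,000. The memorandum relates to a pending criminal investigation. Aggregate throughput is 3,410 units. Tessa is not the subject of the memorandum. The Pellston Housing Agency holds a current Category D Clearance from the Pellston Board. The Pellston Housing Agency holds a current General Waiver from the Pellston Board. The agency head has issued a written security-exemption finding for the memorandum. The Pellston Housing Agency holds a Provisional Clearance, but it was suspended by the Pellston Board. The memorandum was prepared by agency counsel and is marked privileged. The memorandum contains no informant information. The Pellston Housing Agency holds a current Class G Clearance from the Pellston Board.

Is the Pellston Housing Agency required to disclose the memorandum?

Yes — the Pellston Housing Agency must disclose the memorandum.

Exception (a) does not apply: the memorandum contains no informant information.
All of (b)'s requirements are met (a written security-exemption finding has been issued; the memorandum relates to a pending investigation). Turning to paragraphs (f)–(k): (f) operates against (b): the reference index is 770, meeting the 719 threshold. (g) is engaged (the record's age is 20 years, meeting the 20 years threshold), but is overridden by (h): (h) applies — the baseline figure is 693, meeting the 666 threshold. (i) is engaged (a current Class G Clearance is held), but yields to (j): (j) is engaged — a current Category D Clearance is held. (k) is not triggered (no current Provisional Clearance is held), so (j) stands. Exception (b) does not apply.
Exception (c) does not apply: aggregate throughput is 3,410 units, not less than 3,300 units.
Exception (d) does not apply: the memorandum has been formally adopted.
Every exception is unavailable, so the rule governs.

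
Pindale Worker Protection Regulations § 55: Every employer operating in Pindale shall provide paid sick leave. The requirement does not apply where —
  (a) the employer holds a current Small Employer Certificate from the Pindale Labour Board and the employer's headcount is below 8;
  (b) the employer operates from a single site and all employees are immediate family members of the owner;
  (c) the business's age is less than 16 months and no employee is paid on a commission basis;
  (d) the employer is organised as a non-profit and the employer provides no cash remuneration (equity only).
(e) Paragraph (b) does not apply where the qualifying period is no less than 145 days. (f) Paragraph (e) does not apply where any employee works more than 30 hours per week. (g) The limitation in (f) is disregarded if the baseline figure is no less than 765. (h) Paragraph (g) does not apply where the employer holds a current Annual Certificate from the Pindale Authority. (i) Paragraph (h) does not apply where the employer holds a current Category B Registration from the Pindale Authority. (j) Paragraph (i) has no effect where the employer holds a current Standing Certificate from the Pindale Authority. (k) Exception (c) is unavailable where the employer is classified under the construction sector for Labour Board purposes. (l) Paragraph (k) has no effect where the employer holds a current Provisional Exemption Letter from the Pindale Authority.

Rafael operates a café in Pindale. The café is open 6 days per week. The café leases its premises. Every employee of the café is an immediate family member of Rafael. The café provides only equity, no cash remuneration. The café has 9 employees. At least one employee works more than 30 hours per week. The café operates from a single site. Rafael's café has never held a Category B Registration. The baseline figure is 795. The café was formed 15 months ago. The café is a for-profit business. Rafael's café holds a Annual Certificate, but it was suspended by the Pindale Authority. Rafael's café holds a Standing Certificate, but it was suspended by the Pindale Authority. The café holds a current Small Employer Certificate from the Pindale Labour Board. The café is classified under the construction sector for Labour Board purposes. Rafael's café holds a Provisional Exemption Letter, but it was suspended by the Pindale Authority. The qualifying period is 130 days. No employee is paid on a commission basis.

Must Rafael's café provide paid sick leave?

Exception (a) fails — the employer's headcount is 9, not below 8.
All of (b)'s requirements are met (the employer operates from a single site; every employee is an immediate family member). Considering the limiting provisions: (e) is not engaged — the qualifying period is 130 days, short of 145 days. (b) remains available.
All of (c)'s requirements are met (the business's age is 15 months, less than the 16 months limit; no employee is paid on commission). But: (k) is triggered — the café is classified under the construction sector. (l) is not triggered (no current Provisional Exemption Letter is held), so (k) stands. Exception (c) does not apply.
Exception (d) does not apply: the employer is for-profit.

No — exception (b) applies; Rafael's café is not required to provide paid sick leave.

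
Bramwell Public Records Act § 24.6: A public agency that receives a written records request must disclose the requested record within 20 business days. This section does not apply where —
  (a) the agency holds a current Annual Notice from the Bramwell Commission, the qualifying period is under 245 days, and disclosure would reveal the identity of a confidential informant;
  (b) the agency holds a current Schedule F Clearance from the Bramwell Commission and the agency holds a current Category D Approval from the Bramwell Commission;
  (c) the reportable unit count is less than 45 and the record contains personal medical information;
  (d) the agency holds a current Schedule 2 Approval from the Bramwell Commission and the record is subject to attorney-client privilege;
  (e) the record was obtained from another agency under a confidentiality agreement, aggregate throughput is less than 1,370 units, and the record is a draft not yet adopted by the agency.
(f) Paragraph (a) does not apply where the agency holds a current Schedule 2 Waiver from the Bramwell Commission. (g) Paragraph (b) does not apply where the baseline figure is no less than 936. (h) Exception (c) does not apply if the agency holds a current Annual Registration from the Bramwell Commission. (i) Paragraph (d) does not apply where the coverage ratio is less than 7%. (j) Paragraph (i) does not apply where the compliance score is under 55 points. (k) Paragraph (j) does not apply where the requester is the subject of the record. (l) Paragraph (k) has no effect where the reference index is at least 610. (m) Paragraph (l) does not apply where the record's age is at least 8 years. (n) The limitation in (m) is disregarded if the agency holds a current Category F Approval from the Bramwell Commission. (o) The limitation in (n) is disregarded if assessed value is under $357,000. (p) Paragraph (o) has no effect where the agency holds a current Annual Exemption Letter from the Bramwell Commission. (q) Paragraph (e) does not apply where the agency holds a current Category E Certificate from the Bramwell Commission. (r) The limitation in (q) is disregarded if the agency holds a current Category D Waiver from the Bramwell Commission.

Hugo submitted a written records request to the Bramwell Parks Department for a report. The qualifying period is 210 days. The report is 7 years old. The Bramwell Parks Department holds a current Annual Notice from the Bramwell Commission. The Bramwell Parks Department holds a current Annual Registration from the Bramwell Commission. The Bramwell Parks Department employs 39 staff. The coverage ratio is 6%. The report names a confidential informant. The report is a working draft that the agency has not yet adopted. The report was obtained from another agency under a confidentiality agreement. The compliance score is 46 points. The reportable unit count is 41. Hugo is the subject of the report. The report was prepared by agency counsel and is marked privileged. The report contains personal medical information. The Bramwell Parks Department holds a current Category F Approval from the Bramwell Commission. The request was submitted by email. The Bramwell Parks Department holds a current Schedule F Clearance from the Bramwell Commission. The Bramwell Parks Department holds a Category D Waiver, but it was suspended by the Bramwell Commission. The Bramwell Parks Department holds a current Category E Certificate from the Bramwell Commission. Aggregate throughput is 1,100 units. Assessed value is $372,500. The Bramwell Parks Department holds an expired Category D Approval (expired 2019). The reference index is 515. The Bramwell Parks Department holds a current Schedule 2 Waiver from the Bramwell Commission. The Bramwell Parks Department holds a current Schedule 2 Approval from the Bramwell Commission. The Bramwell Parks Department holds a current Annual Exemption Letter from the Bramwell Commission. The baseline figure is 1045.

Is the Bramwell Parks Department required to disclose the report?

Exception (a): a current Annual Notice is held; the qualifying period is 210 days, under the 245 days limit; the report names a confidential informant — every condition holds. But applying paragraph (f): (f) operates against (a): a current Schedule 2 Waiver is held. So (a) is unavailable.
Exception (b) does not apply: there is no Category D Approval in force.
All of (c)'s requirements are met (the reportable unit count is 41, less than the 45 limit; the report contains personal medical information). However, paragraph (h) must be considered: (h) operates — a current Annual Registration is held. Exception (c) does not apply.
Exception (d): a current Schedule 2 Approval is held; the report is privileged — every condition holds. But: (i) operates against (d): the coverage ratio is 6%, less than the 7% limit. (j) is triggered (the compliance score is 46 points, under the 55 points limit), but is set aside by (k): (k) operates against (j): Hugo is the subject of the report. (l), which would lift (k), is inapplicable — the reference index is 515, short of 610. (d) is therefore removed.
Exception (e)'s conditions are all satisfied: the report was obtained under a confidentiality agreement; aggregate throughput is 1,100 units, less than the 1,370 units limit; the report is an unadopted draft. However, paragraphs (q)–(r) must be considered: (q) operates against (e): a current Category E Certificate is held. (r) is inapplicable (the Category D Waiver is not current), so (q) stands. So (e) is unavailable.
No exception applies. The general rule governs.

Yes — the Bramwell Parks Department must disclose the report.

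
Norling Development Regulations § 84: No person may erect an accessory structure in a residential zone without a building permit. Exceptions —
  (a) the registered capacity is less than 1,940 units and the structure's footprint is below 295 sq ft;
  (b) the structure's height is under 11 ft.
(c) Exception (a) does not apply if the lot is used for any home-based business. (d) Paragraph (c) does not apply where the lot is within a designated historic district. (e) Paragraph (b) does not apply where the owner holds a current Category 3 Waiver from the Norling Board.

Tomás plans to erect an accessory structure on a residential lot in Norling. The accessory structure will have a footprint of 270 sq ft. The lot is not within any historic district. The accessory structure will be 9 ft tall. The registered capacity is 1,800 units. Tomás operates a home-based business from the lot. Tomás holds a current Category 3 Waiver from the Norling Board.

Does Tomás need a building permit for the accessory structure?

Yes — Tomás must obtain a building permit.

Exception (a)'s conditions are all satisfied: the registered capacity is 1,800 units, less than the 1,940 units limit; the structure's footprint is 270 sq ft, below the 295 sq ft limit. Turning to paragraphs (c)–(d): (c) operates against (a): a home-based business operates on the lot. (d) is not triggered (the lot is not in a historic district), so (c) stands. (a) is therefore removed.
All of (b)'s requirements are met (the structure's height is 9 ft, under the 11 ft limit). But: (e) operates against (b): a current Category 3 Waiver is held. Exception (b) does not apply.
No exception applies. The general rule governs.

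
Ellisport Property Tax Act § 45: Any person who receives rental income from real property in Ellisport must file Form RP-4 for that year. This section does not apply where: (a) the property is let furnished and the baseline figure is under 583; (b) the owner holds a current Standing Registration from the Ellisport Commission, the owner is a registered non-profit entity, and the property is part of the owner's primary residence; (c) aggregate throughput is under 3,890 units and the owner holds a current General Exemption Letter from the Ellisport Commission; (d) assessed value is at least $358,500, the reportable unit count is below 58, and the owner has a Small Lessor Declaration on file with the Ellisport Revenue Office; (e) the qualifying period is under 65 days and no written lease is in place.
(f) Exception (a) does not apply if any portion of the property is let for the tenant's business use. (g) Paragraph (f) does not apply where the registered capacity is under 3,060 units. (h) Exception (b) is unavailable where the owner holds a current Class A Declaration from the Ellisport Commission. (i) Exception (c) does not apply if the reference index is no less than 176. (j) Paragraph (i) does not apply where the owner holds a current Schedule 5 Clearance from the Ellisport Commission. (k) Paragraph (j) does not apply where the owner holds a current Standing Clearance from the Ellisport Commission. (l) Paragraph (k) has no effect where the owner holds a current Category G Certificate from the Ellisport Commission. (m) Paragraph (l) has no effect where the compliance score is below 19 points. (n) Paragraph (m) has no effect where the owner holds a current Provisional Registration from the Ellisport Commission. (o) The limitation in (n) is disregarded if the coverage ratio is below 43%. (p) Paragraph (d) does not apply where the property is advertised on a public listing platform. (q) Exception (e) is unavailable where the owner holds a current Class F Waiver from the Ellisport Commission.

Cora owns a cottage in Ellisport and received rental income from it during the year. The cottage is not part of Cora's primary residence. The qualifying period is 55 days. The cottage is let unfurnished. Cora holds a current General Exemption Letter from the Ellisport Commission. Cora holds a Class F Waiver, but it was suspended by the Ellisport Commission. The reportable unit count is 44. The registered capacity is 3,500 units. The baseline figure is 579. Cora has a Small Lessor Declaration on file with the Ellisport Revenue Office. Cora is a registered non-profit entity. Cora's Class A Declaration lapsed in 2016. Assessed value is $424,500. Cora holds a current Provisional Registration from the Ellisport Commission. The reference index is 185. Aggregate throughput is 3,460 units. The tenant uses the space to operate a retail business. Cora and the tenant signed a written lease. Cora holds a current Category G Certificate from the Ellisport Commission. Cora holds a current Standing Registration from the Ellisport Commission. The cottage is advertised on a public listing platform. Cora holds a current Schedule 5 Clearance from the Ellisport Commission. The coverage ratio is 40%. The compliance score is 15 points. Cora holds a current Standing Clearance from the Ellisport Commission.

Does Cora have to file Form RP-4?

Yes — Cora must file Form RP-4.

Exception (a) does not apply: the property is let unfurnished.
Exception (b) fails — the cottage is not part of the primary residence.
Exception (c): aggregate throughput is 3,460 units, under the 3,890 units limit; a current General Exemption Letter is held — every condition holds. However, paragraphs (i)–(o) must be considered: (i) operates against (c): the reference index is 185, meeting the 176 threshold. (j) is engaged (a current Schedule 5 Clearance is held), but is overridden by (k): (k) is triggered — a current Standing Clearance is held. (l) would limit (k) — a current Category G Certificate is held — but (m) sets (l) aside: (m) operates against (l): the compliance score is 15 points, below the 19 points limit. (n) would limit (m) — a current Provisional Registration is held — but (o) sets (n) aside: (o) operates against (n): the coverage ratio is 40%, below the 43% limit. Exception (c) does not apply.
All of (d)'s requirements are met (assessed value is $424,500, meeting the $358,500 threshold; the reportable unit count is 44, below the 58 limit; a Small Lessor Declaration is on file). However, paragraph (p) must be considered: (p) is engaged — the property is publicly advertised. (d) is therefore removed.
Exception (e) fails — a written lease is in place.
No exception is made out. Cora falls within the general rule.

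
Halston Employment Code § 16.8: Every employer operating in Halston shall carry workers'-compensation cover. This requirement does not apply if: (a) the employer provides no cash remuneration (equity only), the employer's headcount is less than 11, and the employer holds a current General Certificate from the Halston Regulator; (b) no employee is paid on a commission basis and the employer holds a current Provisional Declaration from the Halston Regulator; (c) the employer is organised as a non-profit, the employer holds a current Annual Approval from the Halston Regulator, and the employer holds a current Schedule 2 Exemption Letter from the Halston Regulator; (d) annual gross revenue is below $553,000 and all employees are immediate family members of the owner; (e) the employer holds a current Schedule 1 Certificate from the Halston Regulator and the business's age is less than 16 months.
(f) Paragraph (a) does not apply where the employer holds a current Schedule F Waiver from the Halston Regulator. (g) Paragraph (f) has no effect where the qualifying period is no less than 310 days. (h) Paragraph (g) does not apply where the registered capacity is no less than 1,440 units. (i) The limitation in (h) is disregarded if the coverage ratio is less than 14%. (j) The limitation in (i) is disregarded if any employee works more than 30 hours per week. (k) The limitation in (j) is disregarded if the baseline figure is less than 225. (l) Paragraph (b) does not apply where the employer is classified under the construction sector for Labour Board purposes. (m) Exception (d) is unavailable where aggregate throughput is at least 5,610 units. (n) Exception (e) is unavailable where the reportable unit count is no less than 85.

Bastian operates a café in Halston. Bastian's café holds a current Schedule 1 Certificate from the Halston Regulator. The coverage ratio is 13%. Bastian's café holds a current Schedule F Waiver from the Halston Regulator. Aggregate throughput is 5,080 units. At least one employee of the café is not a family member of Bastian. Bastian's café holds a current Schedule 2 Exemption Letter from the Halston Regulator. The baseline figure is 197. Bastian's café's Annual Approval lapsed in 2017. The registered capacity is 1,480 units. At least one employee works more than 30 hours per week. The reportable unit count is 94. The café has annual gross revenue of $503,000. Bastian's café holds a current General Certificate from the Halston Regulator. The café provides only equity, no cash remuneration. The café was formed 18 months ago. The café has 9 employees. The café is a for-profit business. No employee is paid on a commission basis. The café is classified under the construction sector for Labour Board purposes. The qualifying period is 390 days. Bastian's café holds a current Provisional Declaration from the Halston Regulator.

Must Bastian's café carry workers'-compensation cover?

All of (a)'s requirements are met (remuneration is equity-only; the employer's headcount is 9, less than the 11 limit; a current General Certificate is held). As to paragraphs (f)–(k): (f) would limit (a) — a current Schedule F Waiver is held — but (g) sets (f) aside: (g) is engaged — the qualifying period is 390 days, meeting the 310 days threshold. (h) would limit (g) — the registered capacity is 1,480 units, meeting the 1,440 units threshold — but (i) sets (h) aside: (i) is engaged — the coverage ratio is 13%, less than the 14% limit. (j) would limit (i) — at least one employee exceeds 30 hours/week — but (k) sets (j) aside: (k) operates — the baseline figure is 197, less than the 225 limit. (a) remains available.
Exception (b): no employee is paid on commission; a current Provisional Declaration is held — every condition holds. But: (l) operates against (b): the café is classified under the construction sector. Exception (b) does not apply.
Exception (c) does not apply: the employer is for-profit.
Exception (d) does not apply: at least one employee is not a family member.
Exception (e) fails — the business's age is 18 months, not less than 16 months.

No — exception (a) applies; Bastian's café is not required to carry workers'-compensation cover.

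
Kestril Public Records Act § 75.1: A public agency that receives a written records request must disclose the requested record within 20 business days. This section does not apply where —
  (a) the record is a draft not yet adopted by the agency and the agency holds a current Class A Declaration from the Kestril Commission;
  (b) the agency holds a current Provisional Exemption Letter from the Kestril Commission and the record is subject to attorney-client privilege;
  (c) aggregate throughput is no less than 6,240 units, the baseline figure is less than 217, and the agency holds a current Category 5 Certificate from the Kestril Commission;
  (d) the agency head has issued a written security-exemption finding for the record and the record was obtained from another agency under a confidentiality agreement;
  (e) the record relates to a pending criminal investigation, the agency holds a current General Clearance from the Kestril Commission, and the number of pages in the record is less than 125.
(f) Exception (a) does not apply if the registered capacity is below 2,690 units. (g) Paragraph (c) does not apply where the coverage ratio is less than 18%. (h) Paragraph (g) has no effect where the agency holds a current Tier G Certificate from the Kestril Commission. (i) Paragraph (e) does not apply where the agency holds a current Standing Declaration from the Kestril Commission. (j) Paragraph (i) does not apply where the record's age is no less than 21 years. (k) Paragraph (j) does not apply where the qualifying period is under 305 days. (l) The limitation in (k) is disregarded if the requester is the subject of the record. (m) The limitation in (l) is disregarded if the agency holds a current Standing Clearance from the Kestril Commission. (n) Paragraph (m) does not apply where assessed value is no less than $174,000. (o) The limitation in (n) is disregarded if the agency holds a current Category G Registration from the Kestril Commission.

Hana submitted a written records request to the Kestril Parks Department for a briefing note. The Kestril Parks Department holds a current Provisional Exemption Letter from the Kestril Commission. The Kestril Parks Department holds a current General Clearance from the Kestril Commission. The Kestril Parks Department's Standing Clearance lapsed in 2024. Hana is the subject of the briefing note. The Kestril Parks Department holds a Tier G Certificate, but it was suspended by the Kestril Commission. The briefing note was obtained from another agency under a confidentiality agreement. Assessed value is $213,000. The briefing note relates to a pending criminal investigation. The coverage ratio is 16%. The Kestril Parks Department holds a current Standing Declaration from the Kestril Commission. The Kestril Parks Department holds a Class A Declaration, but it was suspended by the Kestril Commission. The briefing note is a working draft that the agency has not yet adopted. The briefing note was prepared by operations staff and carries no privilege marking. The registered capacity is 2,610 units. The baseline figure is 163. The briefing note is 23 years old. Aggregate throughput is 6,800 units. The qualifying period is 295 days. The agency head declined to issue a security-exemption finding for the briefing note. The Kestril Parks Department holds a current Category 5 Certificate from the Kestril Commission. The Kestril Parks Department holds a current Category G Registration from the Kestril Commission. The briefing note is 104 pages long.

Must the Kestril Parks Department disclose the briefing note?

No — exception (e) applies; the Kestril Parks Department is not required to disclose the briefing note.

Exception (a) fails — the Class A Declaration is not current.
Exception (b) requires that the record is subject to attorney-client privilege; but the briefing note carries no privilege marking, so (b) is unavailable.
Exception (c): aggregate throughput is 6,800 units, meeting the 6,240 units threshold; the baseline figure is 163, less than the 217 limit; a current Category 5 Certificate is held — every condition holds. But applying paragraphs (g)–(h): (g) operates against (c): the coverage ratio is 16%, less than the 18% limit. (h) is inapplicable (no current Tier G Certificate is held), so (g) stands. Exception (c) does not apply.
Exception (d) requires that the agency head has issued a written security-exemption finding for the record; but the agency head declined to issue a security-exemption finding, so (d) is unavailable.
Exception (e)'s conditions are all satisfied: the briefing note relates to a pending investigation; a current General Clearance is held; the number of pages in the record is 104, less than the 125 limit. Applying paragraphs (i)–(o): (i) applies (a current Standing Declaration is held), but is set aside by (j): (j) operates against (i): the record's age is 23 years, meeting the 21 years threshold. (k) operates (the qualifying period is 295 days, under the 305 days limit), but is displaced by (l): (l) is triggered — Hana is the subject of the briefing note. (m), which would lift (l), is not engaged — no current Standing Clearance is held. So (e) applies.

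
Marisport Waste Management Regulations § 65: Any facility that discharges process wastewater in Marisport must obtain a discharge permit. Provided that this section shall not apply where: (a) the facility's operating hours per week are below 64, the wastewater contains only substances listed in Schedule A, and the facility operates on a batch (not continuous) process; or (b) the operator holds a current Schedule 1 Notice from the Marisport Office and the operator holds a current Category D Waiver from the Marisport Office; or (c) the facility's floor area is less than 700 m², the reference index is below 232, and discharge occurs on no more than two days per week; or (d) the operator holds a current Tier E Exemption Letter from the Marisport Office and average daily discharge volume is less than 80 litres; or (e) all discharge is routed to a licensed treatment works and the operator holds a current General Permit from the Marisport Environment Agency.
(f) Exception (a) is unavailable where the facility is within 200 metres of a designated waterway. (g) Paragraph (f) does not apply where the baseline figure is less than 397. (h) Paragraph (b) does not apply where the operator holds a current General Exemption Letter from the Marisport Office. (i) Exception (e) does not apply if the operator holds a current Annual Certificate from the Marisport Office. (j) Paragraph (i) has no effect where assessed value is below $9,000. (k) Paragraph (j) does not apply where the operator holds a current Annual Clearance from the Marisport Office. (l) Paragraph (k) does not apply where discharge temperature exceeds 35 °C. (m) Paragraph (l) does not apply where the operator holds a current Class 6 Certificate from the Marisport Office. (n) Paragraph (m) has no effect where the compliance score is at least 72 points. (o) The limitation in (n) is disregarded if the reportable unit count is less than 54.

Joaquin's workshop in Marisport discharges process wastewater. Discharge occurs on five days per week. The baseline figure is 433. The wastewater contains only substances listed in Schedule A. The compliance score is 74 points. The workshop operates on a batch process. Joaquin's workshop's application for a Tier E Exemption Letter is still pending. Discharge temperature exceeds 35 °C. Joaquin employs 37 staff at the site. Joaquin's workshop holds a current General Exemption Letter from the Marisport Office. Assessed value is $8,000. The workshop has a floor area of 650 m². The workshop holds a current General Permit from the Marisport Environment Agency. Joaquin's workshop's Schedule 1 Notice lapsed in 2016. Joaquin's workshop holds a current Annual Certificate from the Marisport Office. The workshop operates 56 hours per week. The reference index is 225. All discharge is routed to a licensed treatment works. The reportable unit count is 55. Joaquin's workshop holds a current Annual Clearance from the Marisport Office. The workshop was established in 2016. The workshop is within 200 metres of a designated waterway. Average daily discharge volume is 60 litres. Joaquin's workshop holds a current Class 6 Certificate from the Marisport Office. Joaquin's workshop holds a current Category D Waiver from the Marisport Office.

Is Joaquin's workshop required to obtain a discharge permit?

No — exception (e) applies; Joaquin's workshop is not required to obtain a discharge permit.

All of (a)'s requirements are met (the facility's operating hours per week are 56, below the 64 limit; the wastewater is Schedule-A-only; the facility operates on a batch process). Turning to paragraphs (f)–(g): (f) operates against (a): the workshop is within 200 m of a designated waterway. (g), which would lift (f), is not triggered — the baseline figure is 433, not less than 397. So (a) is unavailable.
Exception (b) fails — the Schedule 1 Notice is not current.
Exception (c) requires that discharge occurs on no more than two days per week; but discharge occurs on five days per week, so (c) is unavailable.
Exception (d) fails — the Tier E Exemption Letter is not current.
Exception (e): discharge is routed to a licensed treatment works; a current General Permit is held — every condition holds. As to paragraphs (i)–(o): (i) is triggered (a current Annual Certificate is held), but is displaced by (j): (j) is triggered — assessed value is $8,000, below the $9,000 limit. (k) would limit (j) — a current Annual Clearance is held — but (l) sets (k) aside: (l) is triggered — discharge temperature exceeds 35 °C. (m) is engaged (a current Class 6 Certificate is held), but is set aside by (n): (n) applies — the compliance score is 74 points, meeting the 72 points threshold. (o) is inapplicable (the reportable unit count is 55, not less than 54), so (n) stands. So (e) applies.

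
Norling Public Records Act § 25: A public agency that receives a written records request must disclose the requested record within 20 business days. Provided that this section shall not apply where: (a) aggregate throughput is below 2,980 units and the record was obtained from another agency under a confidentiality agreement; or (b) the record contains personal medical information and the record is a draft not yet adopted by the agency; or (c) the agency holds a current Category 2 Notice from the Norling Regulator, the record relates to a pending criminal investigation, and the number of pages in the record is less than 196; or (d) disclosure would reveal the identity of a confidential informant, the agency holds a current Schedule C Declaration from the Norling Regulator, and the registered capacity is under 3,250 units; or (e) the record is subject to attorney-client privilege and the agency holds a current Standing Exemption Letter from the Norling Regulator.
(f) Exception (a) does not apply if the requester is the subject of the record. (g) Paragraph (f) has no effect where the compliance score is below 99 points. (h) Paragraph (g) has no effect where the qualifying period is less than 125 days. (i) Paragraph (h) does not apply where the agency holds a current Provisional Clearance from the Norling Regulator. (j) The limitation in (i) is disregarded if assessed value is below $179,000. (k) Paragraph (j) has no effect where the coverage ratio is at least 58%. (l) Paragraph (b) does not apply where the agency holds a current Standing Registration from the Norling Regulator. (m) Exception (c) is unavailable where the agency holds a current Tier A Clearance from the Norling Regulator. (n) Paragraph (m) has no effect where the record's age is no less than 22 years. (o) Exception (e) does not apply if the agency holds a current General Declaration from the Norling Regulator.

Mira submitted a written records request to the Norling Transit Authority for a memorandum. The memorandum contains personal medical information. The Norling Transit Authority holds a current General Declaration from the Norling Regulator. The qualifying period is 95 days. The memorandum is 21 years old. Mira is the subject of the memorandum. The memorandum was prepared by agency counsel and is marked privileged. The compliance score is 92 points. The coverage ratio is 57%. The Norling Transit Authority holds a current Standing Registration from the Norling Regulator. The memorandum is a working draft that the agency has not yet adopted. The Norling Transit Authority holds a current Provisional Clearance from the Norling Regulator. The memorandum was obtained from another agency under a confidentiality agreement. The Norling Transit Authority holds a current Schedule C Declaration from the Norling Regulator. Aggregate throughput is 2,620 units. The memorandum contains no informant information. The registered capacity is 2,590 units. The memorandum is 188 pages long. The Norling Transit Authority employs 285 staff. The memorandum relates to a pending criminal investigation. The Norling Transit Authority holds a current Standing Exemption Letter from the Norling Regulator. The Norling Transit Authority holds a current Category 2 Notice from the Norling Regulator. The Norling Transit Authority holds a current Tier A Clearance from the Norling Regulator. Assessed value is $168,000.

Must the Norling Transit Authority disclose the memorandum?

Yes — the Norling Transit Authority must disclose the memorandum.

All of (a)'s requirements are met (aggregate throughput is 2,620 units, below the 2,980 units limit; the memorandum was obtained under a confidentiality agreement). But applying paragraphs (f)–(k): (f) is triggered — Mira is the subject of the memorandum. (g) applies (the compliance score is 92 points, below the 99 points limit), but is overridden by (h): (h) operates against (g): the qualifying period is 95 days, less than the 125 days limit. (i) would limit (h) — a current Provisional Clearance is held — but (j) sets (i) aside: (j) operates — assessed value is $168,000, below the $179,000 limit. (k) is not triggered (the coverage ratio is 57%, short of 58%), so (j) stands. Exception (a) does not apply.
Exception (b) is satisfied on its face — the memorandum contains personal medical information; the memorandum is an unadopted draft. However, paragraph (l) must be considered: (l) operates against (b): a current Standing Registration is held. Exception (b) does not apply.
Exception (c) is satisfied on its face — a current Category 2 Notice is held; the memorandum relates to a pending investigation; the number of pages in the record is 188, less than the 196 limit. However, paragraphs (m)–(n) must be considered: (m) operates against (c): a current Tier A Clearance is held. (n), which would lift (m), is not triggered — the record's age is 21 years, short of 22 years. (c) is therefore removed.
Exception (d) requires that disclosure would reveal the identity of a confidential informant; but the memorandum contains no informant information, so (d) is unavailable.
All of (e)'s requirements are met (the memorandum is privileged; a current Standing Exemption Letter is held). But: (o) operates against (e): a current General Declaration is held. (e) is therefore removed.
No exception applies. The general rule governs.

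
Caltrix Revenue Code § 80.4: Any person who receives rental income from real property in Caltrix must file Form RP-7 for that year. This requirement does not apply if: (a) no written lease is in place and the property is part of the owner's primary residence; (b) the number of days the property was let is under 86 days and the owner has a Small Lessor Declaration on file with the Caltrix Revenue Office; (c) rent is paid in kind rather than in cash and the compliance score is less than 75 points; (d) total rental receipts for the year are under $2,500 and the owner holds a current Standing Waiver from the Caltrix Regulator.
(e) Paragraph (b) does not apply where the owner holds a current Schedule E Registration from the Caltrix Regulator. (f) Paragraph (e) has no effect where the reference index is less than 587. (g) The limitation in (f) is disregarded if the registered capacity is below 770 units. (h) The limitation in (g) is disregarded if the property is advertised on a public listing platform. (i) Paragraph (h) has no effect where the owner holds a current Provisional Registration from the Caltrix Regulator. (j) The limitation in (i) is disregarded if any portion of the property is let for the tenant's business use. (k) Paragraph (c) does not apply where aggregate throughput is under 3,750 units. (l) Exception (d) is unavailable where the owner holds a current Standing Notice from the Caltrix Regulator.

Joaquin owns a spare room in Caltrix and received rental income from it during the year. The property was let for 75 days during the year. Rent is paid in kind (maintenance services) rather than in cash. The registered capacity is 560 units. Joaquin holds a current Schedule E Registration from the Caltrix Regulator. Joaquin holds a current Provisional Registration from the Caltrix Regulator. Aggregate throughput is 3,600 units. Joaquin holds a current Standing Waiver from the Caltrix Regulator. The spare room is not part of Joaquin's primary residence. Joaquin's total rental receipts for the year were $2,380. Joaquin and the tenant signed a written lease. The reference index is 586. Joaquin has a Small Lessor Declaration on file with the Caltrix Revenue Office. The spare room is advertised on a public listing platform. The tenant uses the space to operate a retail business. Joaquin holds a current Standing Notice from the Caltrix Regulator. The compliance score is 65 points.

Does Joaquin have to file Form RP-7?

Exception (a) requires that no written lease is in place; but a written lease is in place, so (a) is unavailable.
All of (b)'s requirements are met (the number of days the property was let is 75 days, under the 86 days limit; a Small Lessor Declaration is on file). Applying paragraphs (e)–(j): (e) would limit (b) — a current Schedule E Registration is held — but (f) sets (e) aside: (f) applies — the reference index is 586, less than the 587 limit. (g) would limit (f) — the registered capacity is 560 units, below the 770 units limit — but (h) sets (g) aside: (h) operates against (g): the property is publicly advertised. (i) would limit (h) — a current Provisional Registration is held — but (j) sets (i) aside: (j) operates against (i): the space is let for business use. So (b) applies.
Exception (c) is satisfied on its face — rent is paid in kind; the compliance score is 65 points, less than the 75 points limit. However, paragraph (k) must be considered: (k) is engaged — aggregate throughput is 3,600 units, under the 3,750 units limit. (c) is therefore removed.
Exception (d) is satisfied on its face — total rental receipts for the year are $2,380, under the $2,500 limit; a current Standing Waiver is held. But: (l) is triggered — a current Standing Notice is held. (d) is therefore removed.

No — exception (b) applies; Joaquin is not required to file Form RP-7.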